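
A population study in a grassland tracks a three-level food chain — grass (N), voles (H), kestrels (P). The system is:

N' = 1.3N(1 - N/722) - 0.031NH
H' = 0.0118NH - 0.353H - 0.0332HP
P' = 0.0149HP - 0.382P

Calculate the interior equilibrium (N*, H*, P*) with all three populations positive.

From dP/dt = 0: 0.0149H* = 0.382, so H* = 25.6.
From dN/dt = 0: 1.3(1 - N*/722) = 0.031·25.6, giving N* = 722·(1 - 0.611) = 281.
From dH/dt = 0: 0.0118·281 - 0.353 = 0.0332P*, so P* = 2.96/0.0332 = 89.1.

N* ≈ 281, H* ≈ 25.6, P* ≈ 89.1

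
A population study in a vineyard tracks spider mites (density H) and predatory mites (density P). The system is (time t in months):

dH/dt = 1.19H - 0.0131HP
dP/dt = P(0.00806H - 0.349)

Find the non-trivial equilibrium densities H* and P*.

H* ≈ 43.3, P* ≈ 90.8

Set dP/dt = 0 with P > 0: 0.00806H - 0.349 = 0, so H* = 0.349/0.00806 = 43.3.
Set dH/dt = 0 with H > 0: 1.19 - 0.0131P = 0, so P* = 1.19/0.0131 = 90.8.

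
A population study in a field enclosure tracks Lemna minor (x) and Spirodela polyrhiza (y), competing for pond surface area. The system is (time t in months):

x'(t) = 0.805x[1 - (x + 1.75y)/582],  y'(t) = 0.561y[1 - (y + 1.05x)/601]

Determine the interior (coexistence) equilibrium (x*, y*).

x* ≈ 561, y* ≈ 12.1

Setting both brackets to zero gives the nullclines x + 1.75y = 582 and 1.05x + y = 601.
Substituting y = 601 - 1.05x into the first: x(1 - 1.75·1.05) = 582 - 1.75·601.
So x* = -470/-0.838 = 561, and then y* = 601 - 1.05·561 = 12.1.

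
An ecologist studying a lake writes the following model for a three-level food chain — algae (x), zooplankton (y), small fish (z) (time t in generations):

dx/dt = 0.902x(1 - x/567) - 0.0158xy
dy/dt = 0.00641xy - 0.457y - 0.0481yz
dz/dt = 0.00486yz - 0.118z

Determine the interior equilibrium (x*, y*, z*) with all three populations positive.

From dz/dt = 0: 0.00486y* = 0.118, so y* = 24.3.
From dx/dt = 0: 0.902(1 - x*/567) = 0.0158·24.3, giving x* = 567·(1 - 0.425) = 326.
From dy/dt = 0: 0.00641·326 - 0.457 = 0.0481z*, so z* = 1.63/0.0481 = 33.9.

x* ≈ 326, y* ≈ 24.3, z* ≈ 33.9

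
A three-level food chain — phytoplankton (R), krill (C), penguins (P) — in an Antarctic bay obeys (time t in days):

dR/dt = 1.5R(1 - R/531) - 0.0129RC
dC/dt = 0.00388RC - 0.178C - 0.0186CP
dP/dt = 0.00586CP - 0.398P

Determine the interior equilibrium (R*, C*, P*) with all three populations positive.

R* ≈ 221, C* ≈ 67.9, P* ≈ 36.5

From dP/dt = 0: 0.00586C* = 0.398, so C* = 67.9.
From dR/dt = 0: 1.5(1 - R*/531) = 0.0129·67.9, giving R* = 531·(1 - 0.584) = 221.
From dC/dt = 0: 0.00388·221 - 0.178 = 0.0186P*, so P* = 0.679/0.0186 = 36.5.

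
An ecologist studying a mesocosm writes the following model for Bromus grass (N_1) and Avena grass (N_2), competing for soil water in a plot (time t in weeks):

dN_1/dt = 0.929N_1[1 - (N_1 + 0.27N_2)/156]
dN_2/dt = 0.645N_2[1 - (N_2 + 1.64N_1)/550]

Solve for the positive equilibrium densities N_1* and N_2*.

N_1* ≈ 13.5, N_2* ≈ 528

Setting both brackets to zero gives the nullclines N_1 + 0.27N_2 = 156 and 1.64N_1 + N_2 = 550.
Substituting N_2 = 550 - 1.64N_1 into the first: N_1(1 - 0.27·1.64) = 156 - 0.27·550.
So N_1* = 7.5/0.557 = 13.5, and then N_2* = 550 - 1.64·13.5 = 528.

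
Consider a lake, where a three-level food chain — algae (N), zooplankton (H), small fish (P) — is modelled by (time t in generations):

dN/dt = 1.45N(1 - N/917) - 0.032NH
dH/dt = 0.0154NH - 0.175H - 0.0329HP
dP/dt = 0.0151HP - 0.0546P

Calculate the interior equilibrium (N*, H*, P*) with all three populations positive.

From dP/dt = 0: 0.0151H* = 0.0546, so H* = 3.62.
From dN/dt = 0: 1.45(1 - N*/917) = 0.032·3.62, giving N* = 917·(1 - 0.0798) = 844.
From dH/dt = 0: 0.0154·844 - 0.175 = 0.0329P*, so P* = 12.8/0.0329 = 390.

N* ≈ 844, H* ≈ 3.62, P* ≈ 390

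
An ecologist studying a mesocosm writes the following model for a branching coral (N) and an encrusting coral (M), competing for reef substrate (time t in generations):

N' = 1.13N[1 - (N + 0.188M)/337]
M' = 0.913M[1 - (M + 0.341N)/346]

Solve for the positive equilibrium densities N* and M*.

N* ≈ 291, M* ≈ 247

Setting both brackets to zero gives the nullclines N + 0.188M = 337 and 0.341N + M = 346.
Substituting M = 346 - 0.341N into the first: N(1 - 0.188·0.341) = 337 - 0.188·346.
So N* = 272/0.936 = 291, and then M* = 346 - 0.341·291 = 247.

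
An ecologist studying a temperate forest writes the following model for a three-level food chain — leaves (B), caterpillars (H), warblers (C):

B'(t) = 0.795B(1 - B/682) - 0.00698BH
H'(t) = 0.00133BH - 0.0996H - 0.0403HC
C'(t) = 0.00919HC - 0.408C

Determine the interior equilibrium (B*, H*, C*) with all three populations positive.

B* ≈ 416, H* ≈ 44.4, C* ≈ 11.3

From dC/dt = 0: 0.00919H* = 0.408, so H* = 44.4.
From dB/dt = 0: 0.795(1 - B*/682) = 0.00698·44.4, giving B* = 682·(1 - 0.39) = 416.
From dH/dt = 0: 0.00133·416 - 0.0996 = 0.0403C*, so C* = 0.454/0.0403 = 11.3.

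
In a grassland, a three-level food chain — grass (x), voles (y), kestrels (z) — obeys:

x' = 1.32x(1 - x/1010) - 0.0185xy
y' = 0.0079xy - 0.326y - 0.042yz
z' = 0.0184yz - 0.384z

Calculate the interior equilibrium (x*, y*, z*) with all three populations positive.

x* ≈ 715, y* ≈ 20.9, z* ≈ 127

From dz/dt = 0: 0.0184y* = 0.384, so y* = 20.9.
From dx/dt = 0: 1.32(1 - x*/1010) = 0.0185·20.9, giving x* = 1010·(1 - 0.292) = 715.
From dy/dt = 0: 0.0079·715 - 0.326 = 0.042z*, so z* = 5.32/0.042 = 127.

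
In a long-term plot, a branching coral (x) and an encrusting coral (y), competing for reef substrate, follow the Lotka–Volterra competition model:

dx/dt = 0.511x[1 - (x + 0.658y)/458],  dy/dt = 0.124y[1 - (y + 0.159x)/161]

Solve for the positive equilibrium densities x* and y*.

Setting both brackets to zero gives the nullclines x + 0.658y = 458 and 0.159x + y = 161.
Substituting y = 161 - 0.159x into the first: x(1 - 0.658·0.159) = 458 - 0.658·161.
So x* = 352/0.895 = 393, and then y* = 161 - 0.159·393 = 98.5.

x* ≈ 393, y* ≈ 98.5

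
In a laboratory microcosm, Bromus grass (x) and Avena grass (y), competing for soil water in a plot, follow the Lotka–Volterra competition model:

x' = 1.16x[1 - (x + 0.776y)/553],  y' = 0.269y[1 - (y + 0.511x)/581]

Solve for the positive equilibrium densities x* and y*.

x* ≈ 169, y* ≈ 495

Setting both brackets to zero gives the nullclines x + 0.776y = 553 and 0.511x + y = 581.
Substituting y = 581 - 0.511x into the first: x(1 - 0.776·0.511) = 553 - 0.776·581.
So x* = 102/0.603 = 169, and then y* = 581 - 0.511·169 = 495.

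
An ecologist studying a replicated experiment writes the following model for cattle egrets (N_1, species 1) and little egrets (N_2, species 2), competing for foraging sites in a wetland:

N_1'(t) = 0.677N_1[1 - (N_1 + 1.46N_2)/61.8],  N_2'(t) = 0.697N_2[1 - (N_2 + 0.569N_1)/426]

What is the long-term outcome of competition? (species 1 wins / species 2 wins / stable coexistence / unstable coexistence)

Compare the nullcline intercepts: K1/α12 = 61.8/1.46 = 42.3 < K2 = 426; K2/α21 = 426/0.569 = 749 > K1 = 61.8.
Since the inequalities point opposite ways, species 2 can invade but species 1 cannot.

species 2 excludes species 1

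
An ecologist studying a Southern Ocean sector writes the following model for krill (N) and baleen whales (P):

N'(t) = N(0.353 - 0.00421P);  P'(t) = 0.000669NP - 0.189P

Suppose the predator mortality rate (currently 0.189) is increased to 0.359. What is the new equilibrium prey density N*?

At the interior fixed point, setting dP/dt = 0 with P > 0 fixes N* = (predator death rate)/(NP coefficient) — independent of the other coefficients.
With the change, N* = 0.359/0.000669 = 537; it rises from 283.

N* ≈ 537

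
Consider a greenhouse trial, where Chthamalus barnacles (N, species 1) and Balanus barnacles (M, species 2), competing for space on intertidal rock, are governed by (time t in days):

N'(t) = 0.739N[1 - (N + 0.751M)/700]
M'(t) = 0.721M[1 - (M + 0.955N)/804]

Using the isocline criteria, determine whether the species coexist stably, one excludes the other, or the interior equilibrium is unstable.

Compare the nullcline intercepts: K1/α12 = 700/0.751 = 932 > K2 = 804; K2/α21 = 804/0.955 = 842 > K1 = 700.
Since both inequalities hold, each species can invade when rare, so the interior equilibrium is stable.

stable coexistence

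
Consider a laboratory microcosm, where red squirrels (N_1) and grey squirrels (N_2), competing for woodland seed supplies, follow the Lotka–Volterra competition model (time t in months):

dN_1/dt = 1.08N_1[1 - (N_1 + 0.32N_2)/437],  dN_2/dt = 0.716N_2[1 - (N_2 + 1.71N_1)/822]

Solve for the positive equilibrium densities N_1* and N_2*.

Setting both brackets to zero gives the nullclines N_1 + 0.32N_2 = 437 and 1.71N_1 + N_2 = 822.
Substituting N_2 = 822 - 1.71N_1 into the first: N_1(1 - 0.32·1.71) = 437 - 0.32·822.
So N_1* = 174/0.453 = 384, and then N_2* = 822 - 1.71·384 = 165.

N_1* ≈ 384, N_2* ≈ 165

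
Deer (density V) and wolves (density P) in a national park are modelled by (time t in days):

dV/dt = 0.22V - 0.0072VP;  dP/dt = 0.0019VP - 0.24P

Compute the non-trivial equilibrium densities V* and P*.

Set dP/dt = 0 with P > 0: 0.0019V - 0.24 = 0, so V* = 0.24/0.0019 = 126.
Set dV/dt = 0 with V > 0: 0.22 - 0.0072P = 0, so P* = 0.22/0.0072 = 30.6.

V* ≈ 126, P* ≈ 30.6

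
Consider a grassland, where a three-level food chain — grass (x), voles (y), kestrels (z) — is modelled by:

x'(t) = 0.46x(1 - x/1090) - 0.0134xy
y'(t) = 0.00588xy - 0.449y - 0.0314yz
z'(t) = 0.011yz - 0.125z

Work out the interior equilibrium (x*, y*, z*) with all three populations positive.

From dz/dt = 0: 0.011y* = 0.125, so y* = 11.4.
From dx/dt = 0: 0.46(1 - x*/1090) = 0.0134·11.4, giving x* = 1090·(1 - 0.331) = 729.
From dy/dt = 0: 0.00588·729 - 0.449 = 0.0314z*, so z* = 3.84/0.0314 = 122.

x* ≈ 729, y* ≈ 11.4, z* ≈ 122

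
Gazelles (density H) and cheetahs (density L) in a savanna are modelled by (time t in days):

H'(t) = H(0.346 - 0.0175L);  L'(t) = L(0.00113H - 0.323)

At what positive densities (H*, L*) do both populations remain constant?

H* ≈ 286, L* ≈ 19.8

Set dL/dt = 0 with L > 0: 0.00113H - 0.323 = 0, so H* = 0.323/0.00113 = 286.
Set dH/dt = 0 with H > 0: 0.346 - 0.0175L = 0, so L* = 0.346/0.0175 = 19.8.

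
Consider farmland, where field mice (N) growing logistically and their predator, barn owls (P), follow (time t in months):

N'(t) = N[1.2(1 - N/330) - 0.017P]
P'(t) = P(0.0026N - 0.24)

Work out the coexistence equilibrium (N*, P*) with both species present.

N* ≈ 92.3, P* ≈ 50.8

From dP/dt = 0 with P > 0: 0.0026N* = 0.24, so N* = 92.3.
Substitute into dN/dt = 0: 1.2(1 - 92.3/330) = 0.017P*.
The bracket is 0.72, giving P* = 0.864/0.017 = 50.8.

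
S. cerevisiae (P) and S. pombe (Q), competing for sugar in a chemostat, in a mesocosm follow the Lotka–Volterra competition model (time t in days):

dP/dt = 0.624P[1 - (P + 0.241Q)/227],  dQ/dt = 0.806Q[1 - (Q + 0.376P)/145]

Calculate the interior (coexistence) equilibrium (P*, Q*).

Setting both brackets to zero gives the nullclines P + 0.241Q = 227 and 0.376P + Q = 145.
Substituting Q = 145 - 0.376P into the first: P(1 - 0.241·0.376) = 227 - 0.241·145.
So P* = 192/0.909 = 211, and then Q* = 145 - 0.376·211 = 65.6.

P* ≈ 211, Q* ≈ 65.6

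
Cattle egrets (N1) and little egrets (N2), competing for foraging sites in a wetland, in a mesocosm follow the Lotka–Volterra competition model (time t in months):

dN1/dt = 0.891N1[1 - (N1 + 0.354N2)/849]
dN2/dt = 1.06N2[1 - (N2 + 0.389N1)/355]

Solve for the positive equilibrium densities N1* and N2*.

N1* ≈ 839, N2* ≈ 28.7

Setting both brackets to zero gives the nullclines N1 + 0.354N2 = 849 and 0.389N1 + N2 = 355.
Substituting N2 = 355 - 0.389N1 into the first: N1(1 - 0.354·0.389) = 849 - 0.354·355.
So N1* = 723/0.862 = 839, and then N2* = 355 - 0.389·839 = 28.7.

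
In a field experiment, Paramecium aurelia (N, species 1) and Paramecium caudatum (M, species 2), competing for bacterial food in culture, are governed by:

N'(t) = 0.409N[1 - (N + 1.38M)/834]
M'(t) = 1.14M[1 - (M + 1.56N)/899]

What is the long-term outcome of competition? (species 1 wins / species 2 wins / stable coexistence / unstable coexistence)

Compare the nullcline intercepts: K1/α12 = 834/1.38 = 604 < K2 = 899; K2/α21 = 899/1.56 = 576 < K1 = 834.
Since both are reversed, neither can invade when rare; the interior point is a saddle.

unstable coexistence (outcome depends on initial conditions)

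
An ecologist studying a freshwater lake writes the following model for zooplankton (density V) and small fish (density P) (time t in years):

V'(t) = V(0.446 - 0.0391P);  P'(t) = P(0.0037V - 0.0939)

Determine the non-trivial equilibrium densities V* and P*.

Set dP/dt = 0 with P > 0: 0.0037V - 0.0939 = 0, so V* = 0.0939/0.0037 = 25.4.
Set dV/dt = 0 with V > 0: 0.446 - 0.0391P = 0, so P* = 0.446/0.0391 = 11.4.

V* ≈ 25.4, P* ≈ 11.4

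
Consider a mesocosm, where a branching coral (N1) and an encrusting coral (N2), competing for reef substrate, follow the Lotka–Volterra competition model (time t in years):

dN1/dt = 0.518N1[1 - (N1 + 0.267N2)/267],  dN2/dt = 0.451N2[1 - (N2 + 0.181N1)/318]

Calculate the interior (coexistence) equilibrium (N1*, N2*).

Setting both brackets to zero gives the nullclines N1 + 0.267N2 = 267 and 0.181N1 + N2 = 318.
Substituting N2 = 318 - 0.181N1 into the first: N1(1 - 0.267·0.181) = 267 - 0.267·318.
So N1* = 182/0.952 = 191, and then N2* = 318 - 0.181·191 = 283.

N1* ≈ 191, N2* ≈ 283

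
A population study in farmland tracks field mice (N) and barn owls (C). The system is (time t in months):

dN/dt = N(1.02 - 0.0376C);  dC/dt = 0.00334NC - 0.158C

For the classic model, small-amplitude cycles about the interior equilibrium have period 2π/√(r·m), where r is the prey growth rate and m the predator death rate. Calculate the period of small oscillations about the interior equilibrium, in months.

T ≈ 15.7 months

Here r = 1.02 and m = 0.158, so r·m = 0.161.
ω = √0.161 = 0.401 per month, hence T = 2π/ω ≈ 15.7 months.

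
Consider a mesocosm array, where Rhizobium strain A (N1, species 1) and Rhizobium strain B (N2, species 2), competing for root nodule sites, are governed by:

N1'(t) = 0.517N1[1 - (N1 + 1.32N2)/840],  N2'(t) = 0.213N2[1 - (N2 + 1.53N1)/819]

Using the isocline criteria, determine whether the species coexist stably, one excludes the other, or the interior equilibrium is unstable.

unstable coexistence (outcome depends on initial conditions)

Compare the nullcline intercepts: K1/α12 = 840/1.32 = 636 < K2 = 819; K2/α21 = 819/1.53 = 535 < K1 = 840.
Since both are reversed, neither can invade when rare; the interior point is a saddle.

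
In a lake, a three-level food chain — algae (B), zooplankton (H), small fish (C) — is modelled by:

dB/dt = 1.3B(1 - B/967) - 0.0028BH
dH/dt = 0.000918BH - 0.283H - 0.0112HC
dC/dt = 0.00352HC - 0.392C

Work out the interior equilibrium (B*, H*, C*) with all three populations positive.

B* ≈ 735, H* ≈ 111, C* ≈ 35

From dC/dt = 0: 0.00352H* = 0.392, so H* = 111.
From dB/dt = 0: 1.3(1 - B*/967) = 0.0028·111, giving B* = 967·(1 - 0.24) = 735.
From dH/dt = 0: 0.000918·735 - 0.283 = 0.0112C*, so C* = 0.392/0.0112 = 35.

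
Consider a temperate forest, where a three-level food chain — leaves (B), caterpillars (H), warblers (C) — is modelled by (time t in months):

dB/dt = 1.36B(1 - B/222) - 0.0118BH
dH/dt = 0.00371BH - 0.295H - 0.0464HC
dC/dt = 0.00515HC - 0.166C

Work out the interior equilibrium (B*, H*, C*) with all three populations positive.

B* ≈ 160, H* ≈ 32.2, C* ≈ 6.43

From dC/dt = 0: 0.00515H* = 0.166, so H* = 32.2.
From dB/dt = 0: 1.36(1 - B*/222) = 0.0118·32.2, giving B* = 222·(1 - 0.28) = 160.
From dH/dt = 0: 0.00371·160 - 0.295 = 0.0464C*, so C* = 0.298/0.0464 = 6.43.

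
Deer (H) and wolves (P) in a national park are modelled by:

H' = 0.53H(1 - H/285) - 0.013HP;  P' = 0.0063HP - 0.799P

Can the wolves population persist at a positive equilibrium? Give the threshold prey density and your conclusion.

Threshold H = 127; K > 127, so yes, the predator persists.

The predator equation gives dP/dt > 0 only when H > 0.799/0.0063 = 127.
Without the predator, H → K = 285. Since 285 > 127, the predator can invade and persist.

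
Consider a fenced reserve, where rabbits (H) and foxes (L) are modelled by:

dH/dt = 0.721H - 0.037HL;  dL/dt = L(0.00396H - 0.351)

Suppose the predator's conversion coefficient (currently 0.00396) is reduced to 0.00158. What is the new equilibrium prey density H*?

At the interior fixed point, setting dL/dt = 0 with L > 0 fixes H* = (predator death rate)/(HL coefficient) — independent of the other coefficients.
With the change, H* = 0.351/0.00158 = 222; it rises from 88.6.

H* ≈ 222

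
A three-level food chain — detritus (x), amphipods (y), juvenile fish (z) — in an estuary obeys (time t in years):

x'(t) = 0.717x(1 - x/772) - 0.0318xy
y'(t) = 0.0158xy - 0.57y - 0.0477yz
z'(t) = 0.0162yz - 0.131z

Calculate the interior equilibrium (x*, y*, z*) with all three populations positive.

From dz/dt = 0: 0.0162y* = 0.131, so y* = 8.09.
From dx/dt = 0: 0.717(1 - x*/772) = 0.0318·8.09, giving x* = 772·(1 - 0.359) = 495.
From dy/dt = 0: 0.0158·495 - 0.57 = 0.0477z*, so z* = 7.25/0.0477 = 152.

x* ≈ 495, y* ≈ 8.09, z* ≈ 152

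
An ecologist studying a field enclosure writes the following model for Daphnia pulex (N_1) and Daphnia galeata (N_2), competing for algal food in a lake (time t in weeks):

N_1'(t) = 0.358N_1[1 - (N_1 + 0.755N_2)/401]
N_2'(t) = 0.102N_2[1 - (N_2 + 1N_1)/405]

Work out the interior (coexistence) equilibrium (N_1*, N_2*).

N_1* ≈ 389, N_2* ≈ 16.3

Setting both brackets to zero gives the nullclines N_1 + 0.755N_2 = 401 and 1N_1 + N_2 = 405.
Substituting N_2 = 405 - 1N_1 into the first: N_1(1 - 0.755·1) = 401 - 0.755·405.
So N_1* = 95.2/0.245 = 389, and then N_2* = 405 - 1·389 = 16.3.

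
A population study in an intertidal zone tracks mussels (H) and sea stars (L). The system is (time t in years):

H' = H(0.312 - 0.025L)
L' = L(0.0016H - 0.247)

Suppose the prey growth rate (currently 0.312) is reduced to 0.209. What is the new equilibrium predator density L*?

At the interior fixed point, setting dH/dt = 0 with H > 0 fixes L* = (prey growth rate)/(HL coefficient) — independent of the other coefficients.
With the change, L* = 0.209/0.025 = 8.36; it falls from 12.5.

L* ≈ 8.36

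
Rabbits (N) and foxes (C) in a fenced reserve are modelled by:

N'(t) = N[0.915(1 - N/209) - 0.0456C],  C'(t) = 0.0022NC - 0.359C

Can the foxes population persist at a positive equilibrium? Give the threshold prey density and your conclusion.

Threshold N = 163; K > 163, so yes, the predator persists.

The predator equation gives dC/dt > 0 only when N > 0.359/0.0022 = 163.
Without the predator, N → K = 209. Since 209 > 163, the predator can invade and persist.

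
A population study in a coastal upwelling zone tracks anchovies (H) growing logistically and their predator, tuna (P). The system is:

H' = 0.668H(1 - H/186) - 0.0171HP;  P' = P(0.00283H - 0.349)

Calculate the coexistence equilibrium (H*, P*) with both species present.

From dP/dt = 0 with P > 0: 0.00283H* = 0.349, so H* = 123.
Substitute into dH/dt = 0: 0.668(1 - 123/186) = 0.0171P*.
The bracket is 0.337, giving P* = 0.225/0.0171 = 13.2.

H* ≈ 123, P* ≈ 13.2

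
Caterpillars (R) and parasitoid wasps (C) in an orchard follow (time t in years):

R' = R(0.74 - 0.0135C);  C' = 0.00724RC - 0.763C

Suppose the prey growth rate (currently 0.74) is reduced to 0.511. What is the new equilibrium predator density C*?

C* ≈ 37.9

At the interior fixed point, setting dR/dt = 0 with R > 0 fixes C* = (prey growth rate)/(RC coefficient) — independent of the other coefficients.
With the change, C* = 0.511/0.0135 = 37.9; it falls from 54.8.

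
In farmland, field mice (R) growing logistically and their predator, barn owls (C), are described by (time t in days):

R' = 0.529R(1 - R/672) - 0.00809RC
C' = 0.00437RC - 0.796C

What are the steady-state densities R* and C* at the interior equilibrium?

From dC/dt = 0 with C > 0: 0.00437R* = 0.796, so R* = 182.
Substitute into dR/dt = 0: 0.529(1 - 182/672) = 0.00809C*.
The bracket is 0.729, giving C* = 0.386/0.00809 = 47.7.

R* ≈ 182, C* ≈ 47.7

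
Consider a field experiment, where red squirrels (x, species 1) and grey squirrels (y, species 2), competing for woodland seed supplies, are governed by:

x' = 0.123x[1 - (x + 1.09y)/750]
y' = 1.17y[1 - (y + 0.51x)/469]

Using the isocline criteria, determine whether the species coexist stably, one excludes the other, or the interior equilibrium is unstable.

stable coexistence

Compare the nullcline intercepts: K1/α12 = 750/1.09 = 688 > K2 = 469; K2/α21 = 469/0.51 = 920 > K1 = 750.
Since both inequalities hold, each species can invade when rare, so the interior equilibrium is stable.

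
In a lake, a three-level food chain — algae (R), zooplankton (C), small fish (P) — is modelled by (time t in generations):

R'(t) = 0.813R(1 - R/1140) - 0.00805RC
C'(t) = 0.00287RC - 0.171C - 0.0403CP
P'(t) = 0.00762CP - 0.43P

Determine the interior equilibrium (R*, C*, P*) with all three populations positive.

From dP/dt = 0: 0.00762C* = 0.43, so C* = 56.4.
From dR/dt = 0: 0.813(1 - R*/1140) = 0.00805·56.4, giving R* = 1140·(1 - 0.559) = 503.
From dC/dt = 0: 0.00287·503 - 0.171 = 0.0403P*, so P* = 1.27/0.0403 = 31.6.

R* ≈ 503, C* ≈ 56.4, P* ≈ 31.6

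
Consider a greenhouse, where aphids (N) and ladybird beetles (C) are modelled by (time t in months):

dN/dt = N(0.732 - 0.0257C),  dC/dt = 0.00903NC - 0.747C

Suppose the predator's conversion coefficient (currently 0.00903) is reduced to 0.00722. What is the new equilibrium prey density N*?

N* ≈ 103

At the interior fixed point, setting dC/dt = 0 with C > 0 fixes N* = (predator death rate)/(NC coefficient) — independent of the other coefficients.
With the change, N* = 0.747/0.00722 = 103; it rises from 82.7.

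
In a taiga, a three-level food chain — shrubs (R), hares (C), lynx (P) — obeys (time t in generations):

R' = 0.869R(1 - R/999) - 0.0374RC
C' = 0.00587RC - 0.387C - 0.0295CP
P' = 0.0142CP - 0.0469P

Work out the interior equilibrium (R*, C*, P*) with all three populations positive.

R* ≈ 857, C* ≈ 3.3, P* ≈ 157

From dP/dt = 0: 0.0142C* = 0.0469, so C* = 3.3.
From dR/dt = 0: 0.869(1 - R*/999) = 0.0374·3.3, giving R* = 999·(1 - 0.142) = 857.
From dC/dt = 0: 0.00587·857 - 0.387 = 0.0295P*, so P* = 4.64/0.0295 = 157.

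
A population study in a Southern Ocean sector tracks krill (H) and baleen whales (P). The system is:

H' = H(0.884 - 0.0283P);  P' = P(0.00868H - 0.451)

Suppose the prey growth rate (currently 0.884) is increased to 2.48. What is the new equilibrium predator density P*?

P* ≈ 87.6

At the interior fixed point, setting dH/dt = 0 with H > 0 fixes P* = (prey growth rate)/(HP coefficient) — independent of the other coefficients.
With the change, P* = 2.48/0.0283 = 87.6; it rises from 31.2.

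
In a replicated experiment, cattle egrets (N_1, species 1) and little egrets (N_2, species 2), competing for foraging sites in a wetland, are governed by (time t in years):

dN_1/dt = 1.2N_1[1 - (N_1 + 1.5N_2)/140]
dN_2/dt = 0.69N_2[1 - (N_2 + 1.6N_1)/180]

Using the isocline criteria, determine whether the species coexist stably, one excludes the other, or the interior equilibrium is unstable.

unstable coexistence (outcome depends on initial conditions)

Compare the nullcline intercepts: K1/α12 = 140/1.5 = 93.3 < K2 = 180; K2/α21 = 180/1.6 = 112 < K1 = 140.
Since both are reversed, neither can invade when rare; the interior point is a saddle.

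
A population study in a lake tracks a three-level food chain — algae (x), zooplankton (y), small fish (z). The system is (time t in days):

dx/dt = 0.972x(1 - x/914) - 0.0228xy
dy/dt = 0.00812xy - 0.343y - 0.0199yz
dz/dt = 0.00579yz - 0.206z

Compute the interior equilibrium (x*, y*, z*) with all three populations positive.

From dz/dt = 0: 0.00579y* = 0.206, so y* = 35.6.
From dx/dt = 0: 0.972(1 - x*/914) = 0.0228·35.6, giving x* = 914·(1 - 0.835) = 151.
From dy/dt = 0: 0.00812·151 - 0.343 = 0.0199z*, so z* = 0.885/0.0199 = 44.5.

x* ≈ 151, y* ≈ 35.6, z* ≈ 44.5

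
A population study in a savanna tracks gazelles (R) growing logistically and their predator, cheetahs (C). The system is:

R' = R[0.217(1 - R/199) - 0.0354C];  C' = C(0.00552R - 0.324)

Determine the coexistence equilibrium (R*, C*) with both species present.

R* ≈ 58.7, C* ≈ 4.32

From dC/dt = 0 with C > 0: 0.00552R* = 0.324, so R* = 58.7.
Substitute into dR/dt = 0: 0.217(1 - 58.7/199) = 0.0354C*.
The bracket is 0.705, giving C* = 0.153/0.0354 = 4.32.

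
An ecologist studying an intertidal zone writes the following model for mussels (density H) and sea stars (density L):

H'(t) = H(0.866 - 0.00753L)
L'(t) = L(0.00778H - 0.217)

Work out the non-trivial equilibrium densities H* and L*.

Set dL/dt = 0 with L > 0: 0.00778H - 0.217 = 0, so H* = 0.217/0.00778 = 27.9.
Set dH/dt = 0 with H > 0: 0.866 - 0.00753L = 0, so L* = 0.866/0.00753 = 115.

H* ≈ 27.9, L* ≈ 115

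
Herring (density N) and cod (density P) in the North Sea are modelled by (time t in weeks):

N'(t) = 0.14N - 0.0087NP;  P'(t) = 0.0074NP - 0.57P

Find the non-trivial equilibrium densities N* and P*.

Set dP/dt = 0 with P > 0: 0.0074N - 0.57 = 0, so N* = 0.57/0.0074 = 77.
Set dN/dt = 0 with N > 0: 0.14 - 0.0087P = 0, so P* = 0.14/0.0087 = 16.1.

N* ≈ 77, P* ≈ 16.1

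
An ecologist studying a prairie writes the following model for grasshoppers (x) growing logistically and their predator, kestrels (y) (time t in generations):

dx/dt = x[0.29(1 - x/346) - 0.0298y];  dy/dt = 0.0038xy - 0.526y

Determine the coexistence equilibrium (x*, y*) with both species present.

From dy/dt = 0 with y > 0: 0.0038x* = 0.526, so x* = 138.
Substitute into dx/dt = 0: 0.29(1 - 138/346) = 0.0298y*.
The bracket is 0.6, giving y* = 0.174/0.0298 = 5.84.

x* ≈ 138, y* ≈ 5.84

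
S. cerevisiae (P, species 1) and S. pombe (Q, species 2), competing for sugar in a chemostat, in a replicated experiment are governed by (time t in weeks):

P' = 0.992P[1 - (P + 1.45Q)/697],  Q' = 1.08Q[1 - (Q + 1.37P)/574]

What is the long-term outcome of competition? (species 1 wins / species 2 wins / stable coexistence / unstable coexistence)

unstable coexistence (outcome depends on initial conditions)

Compare the nullcline intercepts: K1/α12 = 697/1.45 = 481 < K2 = 574; K2/α21 = 574/1.37 = 419 < K1 = 697.
Since both are reversed, neither can invade when rare; the interior point is a saddle.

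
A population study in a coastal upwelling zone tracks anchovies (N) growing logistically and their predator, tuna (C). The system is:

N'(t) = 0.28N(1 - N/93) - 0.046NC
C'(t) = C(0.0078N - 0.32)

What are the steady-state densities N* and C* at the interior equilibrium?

N* ≈ 41, C* ≈ 3.4

From dC/dt = 0 with C > 0: 0.0078N* = 0.32, so N* = 41.
Substitute into dN/dt = 0: 0.28(1 - 41/93) = 0.046C*.
The bracket is 0.559, giving C* = 0.156/0.046 = 3.4.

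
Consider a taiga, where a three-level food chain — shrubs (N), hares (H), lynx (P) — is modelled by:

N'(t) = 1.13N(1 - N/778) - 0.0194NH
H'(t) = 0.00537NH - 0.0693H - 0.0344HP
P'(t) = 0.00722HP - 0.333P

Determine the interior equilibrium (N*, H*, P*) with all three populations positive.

N* ≈ 162, H* ≈ 46.1, P* ≈ 23.3

From dP/dt = 0: 0.00722H* = 0.333, so H* = 46.1.
From dN/dt = 0: 1.13(1 - N*/778) = 0.0194·46.1, giving N* = 778·(1 - 0.792) = 162.
From dH/dt = 0: 0.00537·162 - 0.0693 = 0.0344P*, so P* = 0.8/0.0344 = 23.3.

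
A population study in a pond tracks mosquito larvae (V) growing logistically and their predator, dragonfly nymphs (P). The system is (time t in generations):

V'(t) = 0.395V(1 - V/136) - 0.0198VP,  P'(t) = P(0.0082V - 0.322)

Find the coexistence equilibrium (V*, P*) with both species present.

V* ≈ 39.3, P* ≈ 14.2

From dP/dt = 0 with P > 0: 0.0082V* = 0.322, so V* = 39.3.
Substitute into dV/dt = 0: 0.395(1 - 39.3/136) = 0.0198P*.
The bracket is 0.711, giving P* = 0.281/0.0198 = 14.2.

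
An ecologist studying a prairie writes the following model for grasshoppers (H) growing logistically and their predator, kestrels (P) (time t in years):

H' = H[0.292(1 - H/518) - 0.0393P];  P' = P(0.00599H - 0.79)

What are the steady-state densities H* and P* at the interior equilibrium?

H* ≈ 132, P* ≈ 5.54

From dP/dt = 0 with P > 0: 0.00599H* = 0.79, so H* = 132.
Substitute into dH/dt = 0: 0.292(1 - 132/518) = 0.0393P*.
The bracket is 0.745, giving P* = 0.218/0.0393 = 5.54.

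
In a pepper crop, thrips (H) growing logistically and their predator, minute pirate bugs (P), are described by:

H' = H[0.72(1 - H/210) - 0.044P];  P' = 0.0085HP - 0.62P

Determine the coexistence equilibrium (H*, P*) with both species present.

H* ≈ 72.9, P* ≈ 10.7

From dP/dt = 0 with P > 0: 0.0085H* = 0.62, so H* = 72.9.
Substitute into dH/dt = 0: 0.72(1 - 72.9/210) = 0.044P*.
The bracket is 0.653, giving P* = 0.47/0.044 = 10.7.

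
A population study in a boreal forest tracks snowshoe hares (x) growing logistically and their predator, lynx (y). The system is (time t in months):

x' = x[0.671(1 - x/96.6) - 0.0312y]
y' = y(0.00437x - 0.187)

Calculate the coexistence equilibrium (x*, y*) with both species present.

From dy/dt = 0 with y > 0: 0.00437x* = 0.187, so x* = 42.8.
Substitute into dx/dt = 0: 0.671(1 - 42.8/96.6) = 0.0312y*.
The bracket is 0.557, giving y* = 0.374/0.0312 = 12.

x* ≈ 42.8, y* ≈ 12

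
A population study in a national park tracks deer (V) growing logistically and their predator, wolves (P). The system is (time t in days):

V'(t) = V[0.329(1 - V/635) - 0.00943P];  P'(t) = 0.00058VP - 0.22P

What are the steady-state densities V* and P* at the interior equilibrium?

V* ≈ 379, P* ≈ 14

From dP/dt = 0 with P > 0: 0.00058V* = 0.22, so V* = 379.
Substitute into dV/dt = 0: 0.329(1 - 379/635) = 0.00943P*.
The bracket is 0.403, giving P* = 0.132/0.00943 = 14.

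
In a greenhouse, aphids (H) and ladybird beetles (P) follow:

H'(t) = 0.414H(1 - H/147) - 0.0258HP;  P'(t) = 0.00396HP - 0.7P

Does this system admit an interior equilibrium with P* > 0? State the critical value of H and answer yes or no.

Threshold H = 177; K < 177, so no, the predator goes extinct.

The predator equation gives dP/dt > 0 only when H > 0.7/0.00396 = 177.
Without the predator, H → K = 147. Since 147 < 177, the predator cannot invade.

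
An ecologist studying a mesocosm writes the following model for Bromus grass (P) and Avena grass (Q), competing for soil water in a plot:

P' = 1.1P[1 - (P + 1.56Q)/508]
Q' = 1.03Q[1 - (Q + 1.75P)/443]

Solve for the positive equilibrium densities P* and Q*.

Setting both brackets to zero gives the nullclines P + 1.56Q = 508 and 1.75P + Q = 443.
Substituting Q = 443 - 1.75P into the first: P(1 - 1.56·1.75) = 508 - 1.56·443.
So P* = -183/-1.73 = 106, and then Q* = 443 - 1.75·106 = 258.

P* ≈ 106, Q* ≈ 258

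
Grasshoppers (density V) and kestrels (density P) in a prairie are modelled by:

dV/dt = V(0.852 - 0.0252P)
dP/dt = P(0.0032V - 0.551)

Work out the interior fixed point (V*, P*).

Set dP/dt = 0 with P > 0: 0.0032V - 0.551 = 0, so V* = 0.551/0.0032 = 172.
Set dV/dt = 0 with V > 0: 0.852 - 0.0252P = 0, so P* = 0.852/0.0252 = 33.8.

V* ≈ 172, P* ≈ 33.8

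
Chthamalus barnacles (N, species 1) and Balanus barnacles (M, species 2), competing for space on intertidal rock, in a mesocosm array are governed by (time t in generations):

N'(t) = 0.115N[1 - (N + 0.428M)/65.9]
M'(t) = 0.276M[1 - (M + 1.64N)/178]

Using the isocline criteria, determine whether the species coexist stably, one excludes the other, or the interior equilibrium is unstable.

species 2 excludes species 1

Compare the nullcline intercepts: K1/α12 = 65.9/0.428 = 154 < K2 = 178; K2/α21 = 178/1.64 = 109 > K1 = 65.9.
Since the inequalities point opposite ways, species 2 can invade but species 1 cannot.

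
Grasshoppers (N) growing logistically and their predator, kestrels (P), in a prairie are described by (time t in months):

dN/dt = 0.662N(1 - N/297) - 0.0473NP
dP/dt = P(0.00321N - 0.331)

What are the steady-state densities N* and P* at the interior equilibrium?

From dP/dt = 0 with P > 0: 0.00321N* = 0.331, so N* = 103.
Substitute into dN/dt = 0: 0.662(1 - 103/297) = 0.0473P*.
The bracket is 0.653, giving P* = 0.432/0.0473 = 9.14.

N* ≈ 103, P* ≈ 9.14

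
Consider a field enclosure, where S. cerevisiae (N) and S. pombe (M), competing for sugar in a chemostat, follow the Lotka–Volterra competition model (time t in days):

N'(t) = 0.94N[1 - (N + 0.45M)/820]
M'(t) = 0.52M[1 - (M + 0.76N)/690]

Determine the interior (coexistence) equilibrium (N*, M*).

Setting both brackets to zero gives the nullclines N + 0.45M = 820 and 0.76N + M = 690.
Substituting M = 690 - 0.76N into the first: N(1 - 0.45·0.76) = 820 - 0.45·690.
So N* = 510/0.658 = 774, and then M* = 690 - 0.76·774 = 102.

N* ≈ 774, M* ≈ 102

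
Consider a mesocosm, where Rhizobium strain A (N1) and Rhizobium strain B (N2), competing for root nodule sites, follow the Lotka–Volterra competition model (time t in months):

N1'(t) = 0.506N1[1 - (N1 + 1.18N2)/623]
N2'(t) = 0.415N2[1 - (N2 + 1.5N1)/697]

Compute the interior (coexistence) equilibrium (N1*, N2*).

Setting both brackets to zero gives the nullclines N1 + 1.18N2 = 623 and 1.5N1 + N2 = 697.
Substituting N2 = 697 - 1.5N1 into the first: N1(1 - 1.18·1.5) = 623 - 1.18·697.
So N1* = -199/-0.77 = 259, and then N2* = 697 - 1.5·259 = 308.

N1* ≈ 259, N2* ≈ 308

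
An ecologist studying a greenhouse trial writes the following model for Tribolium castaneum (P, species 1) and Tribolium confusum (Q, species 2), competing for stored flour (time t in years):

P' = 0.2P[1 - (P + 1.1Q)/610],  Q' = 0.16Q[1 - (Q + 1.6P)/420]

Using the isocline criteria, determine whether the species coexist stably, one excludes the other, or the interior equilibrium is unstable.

Compare the nullcline intercepts: K1/α12 = 610/1.1 = 555 > K2 = 420; K2/α21 = 420/1.6 = 262 < K1 = 610.
Since the inequalities point opposite ways, species 1 can invade but species 2 cannot.

species 1 excludes species 2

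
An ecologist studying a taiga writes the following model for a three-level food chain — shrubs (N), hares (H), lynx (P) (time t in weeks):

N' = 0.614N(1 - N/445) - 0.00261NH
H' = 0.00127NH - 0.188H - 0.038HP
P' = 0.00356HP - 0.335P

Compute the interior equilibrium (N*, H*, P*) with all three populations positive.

N* ≈ 267, H* ≈ 94.1, P* ≈ 3.98

From dP/dt = 0: 0.00356H* = 0.335, so H* = 94.1.
From dN/dt = 0: 0.614(1 - N*/445) = 0.00261·94.1, giving N* = 445·(1 - 0.4) = 267.
From dH/dt = 0: 0.00127·267 - 0.188 = 0.038P*, so P* = 0.151/0.038 = 3.98.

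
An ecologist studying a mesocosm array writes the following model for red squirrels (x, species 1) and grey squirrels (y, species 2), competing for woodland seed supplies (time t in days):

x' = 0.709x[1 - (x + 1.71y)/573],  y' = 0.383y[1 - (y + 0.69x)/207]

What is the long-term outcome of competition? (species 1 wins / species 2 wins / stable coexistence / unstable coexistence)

species 1 excludes species 2

Compare the nullcline intercepts: K1/α12 = 573/1.71 = 335 > K2 = 207; K2/α21 = 207/0.69 = 300 < K1 = 573.
Since the inequalities point opposite ways, species 1 can invade but species 2 cannot.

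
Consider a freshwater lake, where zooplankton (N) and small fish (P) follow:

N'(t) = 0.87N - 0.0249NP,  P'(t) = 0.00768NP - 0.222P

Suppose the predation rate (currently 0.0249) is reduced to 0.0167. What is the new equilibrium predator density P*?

P* ≈ 52.1

At the interior fixed point, setting dN/dt = 0 with N > 0 fixes P* = (prey growth rate)/(NP coefficient) — independent of the other coefficients.
With the change, P* = 0.87/0.0167 = 52.1; it rises from 34.9.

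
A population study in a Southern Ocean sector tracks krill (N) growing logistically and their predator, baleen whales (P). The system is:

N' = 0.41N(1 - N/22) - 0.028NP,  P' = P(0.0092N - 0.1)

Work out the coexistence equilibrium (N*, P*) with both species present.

N* ≈ 10.9, P* ≈ 7.41

From dP/dt = 0 with P > 0: 0.0092N* = 0.1, so N* = 10.9.
Substitute into dN/dt = 0: 0.41(1 - 10.9/22) = 0.028P*.
The bracket is 0.506, giving P* = 0.207/0.028 = 7.41.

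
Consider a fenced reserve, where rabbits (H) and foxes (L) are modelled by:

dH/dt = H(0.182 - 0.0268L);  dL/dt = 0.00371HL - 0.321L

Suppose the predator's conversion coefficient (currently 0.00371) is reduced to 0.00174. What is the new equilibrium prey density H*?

H* ≈ 184

At the interior fixed point, setting dL/dt = 0 with L > 0 fixes H* = (predator death rate)/(HL coefficient) — independent of the other coefficients.
With the change, H* = 0.321/0.00174 = 184; it rises from 86.5.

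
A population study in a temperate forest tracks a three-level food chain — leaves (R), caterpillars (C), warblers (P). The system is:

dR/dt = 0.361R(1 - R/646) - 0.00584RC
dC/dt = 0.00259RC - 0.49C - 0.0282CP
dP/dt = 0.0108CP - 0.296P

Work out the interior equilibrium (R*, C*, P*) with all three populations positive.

From dP/dt = 0: 0.0108C* = 0.296, so C* = 27.4.
From dR/dt = 0: 0.361(1 - R*/646) = 0.00584·27.4, giving R* = 646·(1 - 0.443) = 360.
From dC/dt = 0: 0.00259·360 - 0.49 = 0.0282P*, so P* = 0.441/0.0282 = 15.6.

R* ≈ 360, C* ≈ 27.4, P* ≈ 15.6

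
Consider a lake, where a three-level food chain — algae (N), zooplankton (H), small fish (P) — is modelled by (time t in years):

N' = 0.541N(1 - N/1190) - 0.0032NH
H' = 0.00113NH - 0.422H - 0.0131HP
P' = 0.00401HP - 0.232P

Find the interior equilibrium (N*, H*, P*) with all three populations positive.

N* ≈ 783, H* ≈ 57.9, P* ≈ 35.3

From dP/dt = 0: 0.00401H* = 0.232, so H* = 57.9.
From dN/dt = 0: 0.541(1 - N*/1190) = 0.0032·57.9, giving N* = 1190·(1 - 0.342) = 783.
From dH/dt = 0: 0.00113·783 - 0.422 = 0.0131P*, so P* = 0.463/0.0131 = 35.3.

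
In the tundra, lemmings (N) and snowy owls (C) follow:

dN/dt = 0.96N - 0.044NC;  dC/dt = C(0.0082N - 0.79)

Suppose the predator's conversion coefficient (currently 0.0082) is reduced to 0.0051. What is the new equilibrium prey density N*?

N* ≈ 155

At the interior fixed point, setting dC/dt = 0 with C > 0 fixes N* = (predator death rate)/(NC coefficient) — independent of the other coefficients.
With the change, N* = 0.79/0.0051 = 155; it rises from 96.3.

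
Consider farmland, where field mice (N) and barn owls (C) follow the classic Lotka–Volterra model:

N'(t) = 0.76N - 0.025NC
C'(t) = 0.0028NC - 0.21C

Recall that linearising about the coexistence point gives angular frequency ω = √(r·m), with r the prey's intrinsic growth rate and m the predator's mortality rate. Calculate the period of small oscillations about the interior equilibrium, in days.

T ≈ 15.7 days

Here r = 0.76 and m = 0.21, so r·m = 0.16.
ω = √0.16 = 0.399 per day, hence T = 2π/ω ≈ 15.7 days.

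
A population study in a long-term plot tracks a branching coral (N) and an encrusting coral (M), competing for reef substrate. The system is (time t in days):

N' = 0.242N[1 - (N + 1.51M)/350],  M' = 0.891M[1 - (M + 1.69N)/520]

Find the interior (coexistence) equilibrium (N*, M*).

Setting both brackets to zero gives the nullclines N + 1.51M = 350 and 1.69N + M = 520.
Substituting M = 520 - 1.69N into the first: N(1 - 1.51·1.69) = 350 - 1.51·520.
So N* = -435/-1.55 = 280, and then M* = 520 - 1.69·280 = 46.1.

N* ≈ 280, M* ≈ 46.1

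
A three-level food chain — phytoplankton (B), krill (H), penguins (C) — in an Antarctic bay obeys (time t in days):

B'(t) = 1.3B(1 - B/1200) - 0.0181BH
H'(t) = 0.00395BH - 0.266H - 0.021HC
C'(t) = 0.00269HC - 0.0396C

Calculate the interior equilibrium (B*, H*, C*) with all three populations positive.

B* ≈ 954, H* ≈ 14.7, C* ≈ 167

From dC/dt = 0: 0.00269H* = 0.0396, so H* = 14.7.
From dB/dt = 0: 1.3(1 - B*/1200) = 0.0181·14.7, giving B* = 1200·(1 - 0.205) = 954.
From dH/dt = 0: 0.00395·954 - 0.266 = 0.021C*, so C* = 3.5/0.021 = 167.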